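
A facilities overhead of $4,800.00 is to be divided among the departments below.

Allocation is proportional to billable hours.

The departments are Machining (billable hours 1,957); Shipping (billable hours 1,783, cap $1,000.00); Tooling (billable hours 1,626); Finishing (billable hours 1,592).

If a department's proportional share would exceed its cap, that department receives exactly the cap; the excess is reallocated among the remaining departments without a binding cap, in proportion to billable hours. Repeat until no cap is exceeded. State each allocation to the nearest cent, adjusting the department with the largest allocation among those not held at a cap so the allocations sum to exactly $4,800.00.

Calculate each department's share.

Total billable hours = 6,958.
Pro-rata shares before constraints: Machining 1,350.0431; Shipping 1,230.0086; Tooling 1,121.7016; Finishing 1,098.2466.
Held at cap: Shipping ($1,000.00); residual $3,800.00 reallocated over remaining billable hours 5,175.
Redistributed shares: Machining 1,437.0242 → $1,437.02; Tooling 1,193.9710 → $1,193.97; Finishing 1,169.0048 → $1,169.00.
Rounding difference +$0.01 applied to Machining → $1,437.03.

Machining: $1,437.03 · Shipping: $1,000.00 · Tooling: $1,193.97 · Finishing: $1,169.00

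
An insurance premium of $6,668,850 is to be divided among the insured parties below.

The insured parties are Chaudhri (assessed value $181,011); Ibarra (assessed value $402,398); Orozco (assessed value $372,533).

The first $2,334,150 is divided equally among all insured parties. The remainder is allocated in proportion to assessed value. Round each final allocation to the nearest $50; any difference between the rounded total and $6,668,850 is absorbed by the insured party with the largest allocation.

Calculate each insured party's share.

Equal tier: $2,334,150 ÷ 3 = $778,050 apiece.
Remainder $4,334,700 by assessed value (total 955,942): Chaudhri 820,790.78 → $820,800; Ibarra 1,824,665.73 → $1,824,650; Orozco 1,689,243.48 → $1,689,250.
Totals: Chaudhri $778,050 + $820,800 = $1,598,850; Ibarra $778,050 + $1,824,650 = $2,602,700; Orozco $778,050 + $1,689,250 = $2,467,300.

Chaudhri: $1,598,850 | Ibarra: $2,602,700 | Orozco: $2,467,300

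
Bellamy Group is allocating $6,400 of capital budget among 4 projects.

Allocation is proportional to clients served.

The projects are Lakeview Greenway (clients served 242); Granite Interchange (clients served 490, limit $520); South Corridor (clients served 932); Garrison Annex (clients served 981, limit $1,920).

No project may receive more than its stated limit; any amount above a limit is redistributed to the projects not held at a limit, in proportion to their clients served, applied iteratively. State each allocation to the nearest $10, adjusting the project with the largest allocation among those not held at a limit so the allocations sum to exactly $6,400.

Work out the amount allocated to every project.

Combined clients served = 2,645.
Unconstrained shares: Lakeview Greenway 585.56; Granite Interchange 1,185.63; South Corridor 2,255.12; Garrison Annex 2,373.69.
Held at cap: Granite Interchange ($520), Garrison Annex ($1,920); remaining pool $3,960 reallocated over remaining clients served 1,174.
Redistributed shares: Lakeview Greenway 816.29 → $820; South Corridor 3,143.71 → $3,140.

Lakeview Greenway: $820 · Granite Interchange: $520 · South Corridor: $3,140 · Garrison Annex: $1,920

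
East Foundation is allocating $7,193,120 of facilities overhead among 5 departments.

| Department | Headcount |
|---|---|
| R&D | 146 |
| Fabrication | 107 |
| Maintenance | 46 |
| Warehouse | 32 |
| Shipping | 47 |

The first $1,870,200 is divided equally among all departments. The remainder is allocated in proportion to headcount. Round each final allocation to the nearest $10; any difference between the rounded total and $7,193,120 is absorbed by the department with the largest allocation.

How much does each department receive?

First tranche $1,870,200 split equally: $374,040 each.
Remainder $5,322,920 by headcount (total 378): R&D 2,055,942.65 → $2,055,940; Fabrication 1,506,752.49 → $1,506,750; Maintenance 647,762.75 → $647,760; Warehouse 450,617.57 → $450,620; Shipping 661,844.55 → $661,840.
Rounding difference +$10 on remainder applied to R&D.
Totals: R&D $374,040 + $2,055,950 = $2,429,990; Fabrication $374,040 + $1,506,750 = $1,880,790; Maintenance $374,040 + $647,760 = $1,021,800; Warehouse $374,040 + $450,620 = $824,660; Shipping $374,040 + $661,840 = $1,035,880.

R&D: $2,429,990; Fabrication: $1,880,790; Maintenance: $1,021,800; Warehouse: $824,660; Shipping: $1,035,880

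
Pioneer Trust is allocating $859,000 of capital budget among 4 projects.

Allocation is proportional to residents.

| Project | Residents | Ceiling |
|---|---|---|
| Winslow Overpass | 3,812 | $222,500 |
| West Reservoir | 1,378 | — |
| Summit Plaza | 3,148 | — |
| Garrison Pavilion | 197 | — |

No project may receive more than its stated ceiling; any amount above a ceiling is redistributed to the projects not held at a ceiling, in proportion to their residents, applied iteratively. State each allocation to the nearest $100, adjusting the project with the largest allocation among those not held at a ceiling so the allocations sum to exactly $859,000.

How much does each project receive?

Winslow Overpass: $222,500 | West Reservoir: $185,700 | Summit Plaza: $424,300 | Garrison Pavilion: $26,500

Total residents = 8,535.
Unconstrained shares: Winslow Overpass 383,656.47; West Reservoir 138,687.99; Summit Plaza 316,828.59; Garrison Pavilion 19,826.95.
Held at cap: Winslow Overpass ($222,500); balance $636,500 reallocated over remaining residents 4,723.
Shares after redistribution: West Reservoir 185,707.60 → $185,700; Summit Plaza 424,243.49 → $424,200; Garrison Pavilion 26,548.91 → $26,500.
Rounding difference +$100 applied to Summit Plaza → $424,300.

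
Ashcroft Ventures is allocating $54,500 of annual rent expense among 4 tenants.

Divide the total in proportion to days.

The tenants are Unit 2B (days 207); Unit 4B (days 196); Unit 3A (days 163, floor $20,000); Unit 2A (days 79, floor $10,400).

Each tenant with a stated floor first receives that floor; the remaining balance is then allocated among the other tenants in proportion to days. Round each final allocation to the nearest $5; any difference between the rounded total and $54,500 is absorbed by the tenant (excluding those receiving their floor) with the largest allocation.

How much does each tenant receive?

Fund the minimums — Unit 3A $20,000; Unit 2A $10,400. Residual $24,100.
Residual split over remaining days 403: Unit 2B 12,378.91 → $12,380; Unit 4B 11,721.09 → $11,720.

Unit 2B: $12,380 | Unit 4B: $11,720 | Unit 3A: $20,000 | Unit 2A: $10,400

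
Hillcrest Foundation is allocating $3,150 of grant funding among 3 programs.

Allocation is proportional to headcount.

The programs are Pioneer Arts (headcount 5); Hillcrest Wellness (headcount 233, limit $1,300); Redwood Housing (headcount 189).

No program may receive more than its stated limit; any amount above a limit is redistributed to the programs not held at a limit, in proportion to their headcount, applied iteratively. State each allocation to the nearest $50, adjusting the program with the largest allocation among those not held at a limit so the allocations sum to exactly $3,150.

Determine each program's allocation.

Headcount total: 427.
Unconstrained shares: Pioneer Arts 36.89; Hillcrest Wellness 1,718.85; Redwood Housing 1,394.26.
Cap binds for Hillcrest Wellness ($1,300); remaining pool $1,850 reallocated over remaining headcount 194.
Remaining shares: Pioneer Arts 47.68 → $50; Redwood Housing 1,802.32 → $1,800.

Pioneer Arts: $50; Hillcrest Wellness: $1,300; Redwood Housing: $1,800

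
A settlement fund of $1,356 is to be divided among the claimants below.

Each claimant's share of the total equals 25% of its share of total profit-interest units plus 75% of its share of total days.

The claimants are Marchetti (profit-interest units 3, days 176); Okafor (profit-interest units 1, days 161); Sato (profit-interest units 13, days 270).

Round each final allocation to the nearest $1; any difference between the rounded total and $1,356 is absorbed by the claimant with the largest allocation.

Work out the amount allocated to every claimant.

Marchetti: $355 · Okafor: $290 · Sato: $711

Totals — profit-interest units 17, days 607.
Composite weights (25% profit-interest units + 75% days): Marchetti 0.2616; Okafor 0.2136; Sato 0.5248.
Proportional shares: Marchetti 354.70; Okafor 289.69; Sato 711.61.
At nearest $1: Marchetti $355; Okafor $290; Sato $712. Sum = $1,357.
Difference $1,356 − $1,357 = −$1 applied to largest allocation (Sato): Sato becomes $711.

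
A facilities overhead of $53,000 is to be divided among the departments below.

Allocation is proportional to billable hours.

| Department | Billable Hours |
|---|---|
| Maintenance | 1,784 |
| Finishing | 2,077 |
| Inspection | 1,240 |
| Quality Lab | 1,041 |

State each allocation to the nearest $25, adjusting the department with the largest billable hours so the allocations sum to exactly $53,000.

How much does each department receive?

Combined billable hours = 1,784 + 2,077 + 1,240 + 1,041 = 6,142.
Pro-rata amounts: Maintenance 15,394.33; Finishing 17,922.66; Inspection 10,700.10; Quality Lab 8,982.90.
At nearest $25: Maintenance $15,400; Finishing $17,925; Inspection $10,700; Quality Lab $8,975. Sum = $53,000.
Sum already equals the total — no adjustment.

Maintenance: $15,400; Finishing: $17,925; Inspection: $10,700; Quality Lab: $8,975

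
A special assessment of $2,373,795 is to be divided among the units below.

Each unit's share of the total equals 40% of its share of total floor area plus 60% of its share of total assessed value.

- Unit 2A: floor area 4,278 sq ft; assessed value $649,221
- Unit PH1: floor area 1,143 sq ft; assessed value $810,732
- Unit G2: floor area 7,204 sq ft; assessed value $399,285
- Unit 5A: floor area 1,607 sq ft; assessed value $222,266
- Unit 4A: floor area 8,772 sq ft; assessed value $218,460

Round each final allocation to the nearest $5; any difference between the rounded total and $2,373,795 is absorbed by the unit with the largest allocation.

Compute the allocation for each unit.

Unit 2A: $578,615; Unit PH1: $549,235; Unit G2: $544,615; Unit 5A: $203,970; Unit 4A: $497,360

Totals — floor area 23,004, assessed value 2,299,964.
Blended shares (40% floor area + 60% assessed value): Unit 2A 0.2438; Unit PH1 0.2314; Unit G2 0.2294; Unit 5A 0.0859; Unit 4A 0.2095.
Raw shares: Unit 2A 578,616.60; Unit PH1 549,233.07; Unit G2 544,615.29; Unit 5A 203,971.44; Unit 4A 497,358.60.
Rounded to nearest $5: Unit 2A $578,615; Unit PH1 $549,235; Unit G2 $544,615; Unit 5A $203,970; Unit 4A $497,360. Sum = $2,373,795.
No rounding difference to absorb.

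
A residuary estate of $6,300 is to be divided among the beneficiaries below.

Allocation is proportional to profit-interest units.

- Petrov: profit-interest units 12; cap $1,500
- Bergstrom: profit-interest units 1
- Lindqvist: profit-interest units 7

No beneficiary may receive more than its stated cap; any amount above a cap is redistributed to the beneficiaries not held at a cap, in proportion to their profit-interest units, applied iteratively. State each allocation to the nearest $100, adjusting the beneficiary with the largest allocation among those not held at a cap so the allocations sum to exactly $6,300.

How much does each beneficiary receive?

Sum of profit-interest units: 20.
Proportional shares (ignoring caps): Petrov 3,780.00; Bergstrom 315.00; Lindqvist 2,205.00.
Cap binds for Petrov ($1,500); residual $4,800 reallocated over remaining profit-interest units 8.
Remaining shares: Bergstrom 600.00 → $600; Lindqvist 4,200.00 → $4,200.

Petrov: $1,500; Bergstrom: $600; Lindqvist: $4,200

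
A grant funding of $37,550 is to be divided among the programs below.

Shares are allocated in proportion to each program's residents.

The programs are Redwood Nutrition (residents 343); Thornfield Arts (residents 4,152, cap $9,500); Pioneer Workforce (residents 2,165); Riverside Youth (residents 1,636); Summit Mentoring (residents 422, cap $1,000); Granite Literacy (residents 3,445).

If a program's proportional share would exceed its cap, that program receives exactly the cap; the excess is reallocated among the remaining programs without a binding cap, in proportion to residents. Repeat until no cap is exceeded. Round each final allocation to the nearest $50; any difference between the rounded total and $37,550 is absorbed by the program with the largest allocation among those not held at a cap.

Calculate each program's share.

Redwood Nutrition: $1,200; Thornfield Arts: $9,500; Pioneer Workforce: $7,700; Riverside Youth: $5,850; Summit Mentoring: $1,000; Granite Literacy: $12,300

Residents total: 12,163.
Unconstrained shares: Redwood Nutrition 1,058.92; Thornfield Arts 12,818.19; Pioneer Workforce 6,683.86; Riverside Youth 5,050.71; Summit Mentoring 1,302.81; Granite Literacy 10,635.51.
Capped: Thornfield Arts ($9,500), Summit Mentoring ($1,000); residual $27,050 reallocated over remaining residents 7,589.
Remaining shares: Redwood Nutrition 1,222.58 → $1,200; Pioneer Workforce 7,716.86 → $7,700; Riverside Youth 5,831.31 → $5,850; Granite Literacy 12,279.25 → $12,300.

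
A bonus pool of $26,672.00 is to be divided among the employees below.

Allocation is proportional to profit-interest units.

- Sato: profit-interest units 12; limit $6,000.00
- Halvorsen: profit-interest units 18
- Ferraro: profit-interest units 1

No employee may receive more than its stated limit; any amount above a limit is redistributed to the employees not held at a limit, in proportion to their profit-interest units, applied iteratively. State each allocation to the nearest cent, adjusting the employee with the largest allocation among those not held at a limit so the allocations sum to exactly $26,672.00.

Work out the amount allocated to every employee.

Total profit-interest units = 31.
Pro-rata shares before constraints: Sato 10,324.6452; Halvorsen 15,486.9677; Ferraro 860.3871.
Capped: Sato ($6,000.00); balance $20,672.00 reallocated over remaining profit-interest units 19.
Shares after redistribution: Halvorsen 19,584.0000 → $19,584.00; Ferraro 1,088.0000 → $1,088.00.

Sato: $6,000.00; Halvorsen: $19,584.00; Ferraro: $1,088.00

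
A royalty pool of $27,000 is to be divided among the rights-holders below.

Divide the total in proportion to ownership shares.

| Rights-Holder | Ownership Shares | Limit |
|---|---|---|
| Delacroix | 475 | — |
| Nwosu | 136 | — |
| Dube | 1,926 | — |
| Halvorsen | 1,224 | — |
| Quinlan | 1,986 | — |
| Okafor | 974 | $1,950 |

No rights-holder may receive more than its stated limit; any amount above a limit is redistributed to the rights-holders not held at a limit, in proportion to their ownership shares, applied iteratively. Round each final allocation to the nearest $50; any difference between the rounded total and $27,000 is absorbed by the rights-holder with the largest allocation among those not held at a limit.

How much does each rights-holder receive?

Delacroix: $2,050 · Nwosu: $600 · Dube: $8,400 · Halvorsen: $5,350 · Quinlan: $8,650 · Okafor: $1,950

Ownership shares total: 6,721.
Pro-rata shares before constraints: Delacroix 1,908.20; Nwosu 546.35; Dube 7,737.24; Halvorsen 4,917.13; Quinlan 7,978.28; Okafor 3,912.81.
Capped: Okafor ($1,950); residual $25,050 reallocated over remaining ownership shares 5,747.
Shares after redistribution: Delacroix 2,070.43 → $2,050; Nwosu 592.80 → $600; Dube 8,395.04 → $8,400; Halvorsen 5,335.17 → $5,350; Quinlan 8,656.57 → $8,650.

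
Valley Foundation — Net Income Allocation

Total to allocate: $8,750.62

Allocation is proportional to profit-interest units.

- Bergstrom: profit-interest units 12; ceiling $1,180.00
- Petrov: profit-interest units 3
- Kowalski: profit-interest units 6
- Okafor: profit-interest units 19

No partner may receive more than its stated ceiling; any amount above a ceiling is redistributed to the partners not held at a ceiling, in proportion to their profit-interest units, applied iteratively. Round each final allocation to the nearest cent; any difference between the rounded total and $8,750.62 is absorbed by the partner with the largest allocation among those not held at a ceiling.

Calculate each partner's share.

Bergstrom: $1,180.00; Petrov: $811.14; Kowalski: $1,622.28; Okafor: $5,137.20

Total profit-interest units = 40.
Unconstrained shares: Bergstrom 2,625.1860; Petrov 656.2965; Kowalski 1,312.5930; Okafor 4,156.5445.
Held at cap: Bergstrom ($1,180.00); residual $7,570.62 reallocated over remaining profit-interest units 28.
Shares after redistribution: Petrov 811.1379 → $811.14; Kowalski 1,622.2757 → $1,622.28; Okafor 5,137.2064 → $5,137.21.
Rounding difference −$0.01 applied to Okafor → $5,137.20.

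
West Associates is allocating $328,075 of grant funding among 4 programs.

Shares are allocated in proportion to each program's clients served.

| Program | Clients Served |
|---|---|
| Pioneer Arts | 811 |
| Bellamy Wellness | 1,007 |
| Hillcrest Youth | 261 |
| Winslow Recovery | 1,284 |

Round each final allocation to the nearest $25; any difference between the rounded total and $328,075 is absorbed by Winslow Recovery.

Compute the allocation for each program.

Total clients served = 3,363.
Unrounded shares: Pioneer Arts 811/3,363 × $328,075 = 79,116.51; Bellamy Wellness 1,007/3,363 × $328,075 = 98,237.15; Hillcrest Youth 261/3,363 × $328,075 = 25,461.66; Winslow Recovery 1,284/3,363 × $328,075 = 125,259.68.
Rounded to nearest $25: Pioneer Arts $79,125; Bellamy Wellness $98,225; Hillcrest Youth $25,450; Winslow Recovery $125,250. Sum = $328,050.
Difference $328,075 − $328,050 = +$25 applied to Winslow Recovery: Winslow Recovery becomes $125,275.

Pioneer Arts: $79,125; Bellamy Wellness: $98,225; Hillcrest Youth: $25,450; Winslow Recovery: $125,275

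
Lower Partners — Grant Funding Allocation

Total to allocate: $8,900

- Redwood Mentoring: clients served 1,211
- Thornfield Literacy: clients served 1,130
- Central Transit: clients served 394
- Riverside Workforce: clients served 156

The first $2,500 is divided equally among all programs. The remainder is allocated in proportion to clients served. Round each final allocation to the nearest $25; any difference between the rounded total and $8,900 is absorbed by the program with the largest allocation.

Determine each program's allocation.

Equal tier: $2,500 ÷ 4 = $625 apiece.
Remainder $6,400 by clients served (total 2,891): Redwood Mentoring 2,680.87 → $2,675; Thornfield Literacy 2,501.56 → $2,500; Central Transit 872.22 → $875; Riverside Workforce 345.35 → $350.
Totals: Redwood Mentoring $625 + $2,675 = $3,300; Thornfield Literacy $625 + $2,500 = $3,125; Central Transit $625 + $875 = $1,500; Riverside Workforce $625 + $350 = $975.

Redwood Mentoring: $3,300 | Thornfield Literacy: $3,125 | Central Transit: $1,500 | Riverside Workforce: $975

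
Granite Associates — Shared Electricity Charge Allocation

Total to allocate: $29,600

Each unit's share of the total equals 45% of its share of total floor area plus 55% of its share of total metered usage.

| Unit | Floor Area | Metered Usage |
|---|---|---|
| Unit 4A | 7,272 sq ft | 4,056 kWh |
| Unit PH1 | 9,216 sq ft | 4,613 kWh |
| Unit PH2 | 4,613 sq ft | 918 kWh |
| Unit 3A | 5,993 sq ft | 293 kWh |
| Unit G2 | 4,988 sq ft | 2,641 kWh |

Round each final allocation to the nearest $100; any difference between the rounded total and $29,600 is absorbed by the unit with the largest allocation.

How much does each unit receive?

Unit 4A: $8,300 · Unit PH1: $9,800 · Unit PH2: $3,100 · Unit 3A: $2,900 · Unit G2: $5,500

Floor area total 32,082; metered usage total 12,521.
Blended shares (45% floor area + 55% metered usage): Unit 4A 0.2802; Unit PH1 0.3319; Unit PH2 0.1050; Unit 3A 0.0969; Unit G2 0.1860.
Unrounded shares: Unit 4A 8,292.91; Unit PH1 9,824.25; Unit PH2 3,108.85; Unit 3A 2,869.17; Unit G2 5,504.82.
At nearest $100: Unit 4A $8,300; Unit PH1 $9,800; Unit PH2 $3,100; Unit 3A $2,900; Unit G2 $5,500. Sum = $29,600.
Sum already equals the total — no adjustment.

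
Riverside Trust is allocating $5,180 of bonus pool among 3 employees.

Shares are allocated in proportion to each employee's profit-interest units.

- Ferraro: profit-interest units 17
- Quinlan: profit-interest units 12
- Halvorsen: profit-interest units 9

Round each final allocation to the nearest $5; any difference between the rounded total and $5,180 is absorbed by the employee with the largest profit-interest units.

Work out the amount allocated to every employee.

Ferraro: $2,320; Quinlan: $1,635; Halvorsen: $1,225

Total profit-interest units = 38.
Proportional shares: Ferraro 17/38 × $5,180 = 2,317.37; Quinlan 12/38 × $5,180 = 1,635.79; Halvorsen 9/38 × $5,180 = 1,226.84.
At nearest $5: Ferraro $2,315; Quinlan $1,635; Halvorsen $1,225. Sum = $5,175.
Difference $5,180 − $5,175 = +$5 applied to largest profit-interest units (Ferraro): Ferraro becomes $2,320.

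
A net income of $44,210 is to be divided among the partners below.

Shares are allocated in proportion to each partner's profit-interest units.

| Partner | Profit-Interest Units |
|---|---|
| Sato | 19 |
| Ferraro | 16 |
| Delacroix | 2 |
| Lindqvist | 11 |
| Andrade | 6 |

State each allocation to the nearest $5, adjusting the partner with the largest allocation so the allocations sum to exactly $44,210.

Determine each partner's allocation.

Sato: $15,560 · Ferraro: $13,100 · Delacroix: $1,635 · Lindqvist: $9,005 · Andrade: $4,910

Sum of profit-interest units: 54.
Raw shares: Sato 19/54 × $44,210 = 15,555.37; Ferraro 16/54 × $44,210 = 13,099.26; Delacroix 2/54 × $44,210 = 1,637.41; Lindqvist 11/54 × $44,210 = 9,005.74; Andrade 6/54 × $44,210 = 4,912.22.
After rounding ($5): Sato $15,555; Ferraro $13,100; Delacroix $1,635; Lindqvist $9,005; Andrade $4,910. Sum = $44,205.
Difference $44,210 − $44,205 = +$5 applied to largest allocation (Sato): Sato becomes $15,560.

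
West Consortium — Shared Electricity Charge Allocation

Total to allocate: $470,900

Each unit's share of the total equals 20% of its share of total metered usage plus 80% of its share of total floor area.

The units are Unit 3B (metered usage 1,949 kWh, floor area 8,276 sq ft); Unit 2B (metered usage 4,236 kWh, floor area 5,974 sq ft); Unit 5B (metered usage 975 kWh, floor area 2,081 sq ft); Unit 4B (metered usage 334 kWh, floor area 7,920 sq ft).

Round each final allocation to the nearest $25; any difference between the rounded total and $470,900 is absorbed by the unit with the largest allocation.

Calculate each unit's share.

Totals — metered usage 7,494, floor area 24,251.
Blended shares (20% metered usage + 80% floor area): Unit 3B 0.3250; Unit 2B 0.3101; Unit 5B 0.0947; Unit 4B 0.2702.
Proportional shares: Unit 3B 153,054.92; Unit 2B 146,036.79; Unit 5B 44,579.88; Unit 4B 127,228.41.
At nearest $25: Unit 3B $153,050; Unit 2B $146,025; Unit 5B $44,575; Unit 4B $127,225. Sum = $470,875.
Difference $470,900 − $470,875 = +$25 applied to largest allocation (Unit 3B): Unit 3B becomes $153,075.

Unit 3B: $153,075 · Unit 2B: $146,025 · Unit 5B: $44,575 · Unit 4B: $127,225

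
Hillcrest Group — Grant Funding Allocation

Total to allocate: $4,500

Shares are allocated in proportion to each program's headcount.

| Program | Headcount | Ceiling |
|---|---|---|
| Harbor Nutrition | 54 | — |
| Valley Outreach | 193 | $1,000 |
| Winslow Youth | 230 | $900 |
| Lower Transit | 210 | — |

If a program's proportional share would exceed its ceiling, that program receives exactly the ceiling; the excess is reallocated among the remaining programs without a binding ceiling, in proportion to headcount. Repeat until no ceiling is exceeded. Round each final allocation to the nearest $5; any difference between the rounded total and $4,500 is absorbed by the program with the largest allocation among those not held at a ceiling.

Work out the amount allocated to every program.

Harbor Nutrition: $530; Valley Outreach: $1,000; Winslow Youth: $900; Lower Transit: $2,070

Headcount total: 687.
Unconstrained shares: Harbor Nutrition 353.71; Valley Outreach 1,264.19; Winslow Youth 1,506.55; Lower Transit 1,375.55.
Capped: Valley Outreach ($1,000), Winslow Youth ($900); remaining pool $2,600 reallocated over remaining headcount 264.
Remaining shares: Harbor Nutrition 531.82 → $530; Lower Transit 2,068.18 → $2,070.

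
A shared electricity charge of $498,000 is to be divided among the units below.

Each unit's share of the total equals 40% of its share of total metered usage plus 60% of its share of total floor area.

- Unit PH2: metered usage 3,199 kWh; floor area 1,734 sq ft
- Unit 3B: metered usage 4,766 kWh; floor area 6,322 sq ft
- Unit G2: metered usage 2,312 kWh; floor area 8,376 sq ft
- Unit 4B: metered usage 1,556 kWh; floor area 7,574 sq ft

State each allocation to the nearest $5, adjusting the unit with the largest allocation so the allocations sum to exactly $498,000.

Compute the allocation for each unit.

Totals — metered usage 11,833, floor area 24,006.
Blended shares (40% metered usage + 60% floor area): Unit PH2 0.1515; Unit 3B 0.3191; Unit G2 0.2875; Unit 4B 0.2419.
Proportional shares: Unit PH2 75,435.76; Unit 3B 158,921.39; Unit G2 143,175.98; Unit 4B 120,466.87.
Rounded to nearest $5: Unit PH2 $75,435; Unit 3B $158,920; Unit G2 $143,175; Unit 4B $120,465. Sum = $497,995.
Difference $498,000 − $497,995 = +$5 applied to largest allocation (Unit 3B): Unit 3B becomes $158,925.

Unit PH2: $75,435 | Unit 3B: $158,925 | Unit G2: $143,175 | Unit 4B: $120,465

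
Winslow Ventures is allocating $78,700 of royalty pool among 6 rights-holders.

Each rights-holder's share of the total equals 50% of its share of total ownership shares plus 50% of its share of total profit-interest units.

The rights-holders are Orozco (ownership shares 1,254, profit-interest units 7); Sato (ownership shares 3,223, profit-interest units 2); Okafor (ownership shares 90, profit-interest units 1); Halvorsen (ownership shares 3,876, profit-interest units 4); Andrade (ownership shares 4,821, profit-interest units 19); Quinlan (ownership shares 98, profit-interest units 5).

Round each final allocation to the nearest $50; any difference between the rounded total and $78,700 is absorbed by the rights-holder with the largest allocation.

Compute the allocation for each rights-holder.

Orozco: $10,950 | Sato: $11,550 | Okafor: $1,300 | Halvorsen: $15,550 | Andrade: $33,900 | Quinlan: $5,450

Ownership shares total 13,362; profit-interest units total 38.
Combined weights (50% ownership shares + 50% profit-interest units): Orozco 0.1390; Sato 0.1469; Okafor 0.0165; Halvorsen 0.1977; Andrade 0.4304; Quinlan 0.0695.
Pro-rata amounts: Orozco 10,941.61; Sato 11,562.52; Okafor 1,300.57; Halvorsen 15,556.61; Andrade 33,872.45; Quinlan 5,466.23.
Rounded to nearest $50: Orozco $10,950; Sato $11,550; Okafor $1,300; Halvorsen $15,550; Andrade $33,850; Quinlan $5,450. Sum = $78,650.
Difference $78,700 − $78,650 = +$50 applied to largest allocation (Andrade): Andrade becomes $33,900.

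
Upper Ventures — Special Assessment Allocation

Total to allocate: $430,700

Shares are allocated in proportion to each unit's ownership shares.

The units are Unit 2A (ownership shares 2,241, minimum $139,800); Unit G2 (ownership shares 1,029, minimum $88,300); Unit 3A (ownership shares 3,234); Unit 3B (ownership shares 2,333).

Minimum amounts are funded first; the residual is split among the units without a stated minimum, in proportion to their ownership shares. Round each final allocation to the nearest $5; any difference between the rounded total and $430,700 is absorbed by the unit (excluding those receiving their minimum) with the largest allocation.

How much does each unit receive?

Guaranteed amounts: Unit 2A $139,800; Unit G2 $88,300. Balance $202,600.
Balance split over remaining ownership shares 5,567: Unit 3A 117,695.06 → $117,695; Unit 3B 84,904.94 → $84,905.

Unit 2A: $139,800 · Unit G2: $88,300 · Unit 3A: $117,695 · Unit 3B: $84,905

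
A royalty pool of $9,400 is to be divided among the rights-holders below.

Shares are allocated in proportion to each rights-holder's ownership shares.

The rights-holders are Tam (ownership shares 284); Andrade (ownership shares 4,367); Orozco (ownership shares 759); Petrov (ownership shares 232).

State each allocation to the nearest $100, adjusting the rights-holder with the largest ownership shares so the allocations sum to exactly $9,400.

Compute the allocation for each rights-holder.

Tam: $500; Andrade: $7,200; Orozco: $1,300; Petrov: $400

Sum of ownership shares: 5,642.
Unrounded shares: Tam 284/5,642 × $9,400 = 473.17; Andrade 4,367/5,642 × $9,400 = 7,275.75; Orozco 759/5,642 × $9,400 = 1,264.55; Petrov 232/5,642 × $9,400 = 386.53.
At nearest $100: Tam $500; Andrade $7,300; Orozco $1,300; Petrov $400. Sum = $9,500.
Difference $9,400 − $9,500 = −$100 applied to largest ownership shares (Andrade): Andrade becomes $7,200.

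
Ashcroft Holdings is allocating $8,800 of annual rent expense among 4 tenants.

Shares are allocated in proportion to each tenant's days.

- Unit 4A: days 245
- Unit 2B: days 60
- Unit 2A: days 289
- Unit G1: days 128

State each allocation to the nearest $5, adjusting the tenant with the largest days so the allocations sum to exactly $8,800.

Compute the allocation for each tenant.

Unit 4A: $2,985; Unit 2B: $730; Unit 2A: $3,525; Unit G1: $1,560

Days total: 722.
Pro-rata amounts: Unit 4A 245/722 × $8,800 = 2,986.15; Unit 2B 60/722 × $8,800 = 731.30; Unit 2A 289/722 × $8,800 = 3,522.44; Unit G1 128/722 × $8,800 = 1,560.11.
After rounding ($5): Unit 4A $2,985; Unit 2B $730; Unit 2A $3,520; Unit G1 $1,560. Sum = $8,795.
Difference $8,800 − $8,795 = +$5 applied to largest days (Unit 2A): Unit 2A becomes $3,525.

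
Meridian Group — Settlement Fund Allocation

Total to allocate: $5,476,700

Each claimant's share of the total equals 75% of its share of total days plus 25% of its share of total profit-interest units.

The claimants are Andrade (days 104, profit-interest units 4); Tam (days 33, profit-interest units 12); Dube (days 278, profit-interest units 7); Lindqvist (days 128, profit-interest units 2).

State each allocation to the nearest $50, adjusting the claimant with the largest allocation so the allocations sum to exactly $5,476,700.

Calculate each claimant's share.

Andrade: $1,005,800 · Tam: $906,850 · Dube: $2,486,250 · Lindqvist: $1,077,800

Days total 543; profit-interest units total 25.
Composite weights (75% days + 25% profit-interest units): Andrade 0.1836; Tam 0.1656; Dube 0.4540; Lindqvist 0.1968.
Unrounded shares: Andrade 1,005,776.29; Tam 906,832.59; Dube 2,486,300.77; Lindqvist 1,077,790.35.
Rounded to nearest $50: Andrade $1,005,800; Tam $906,850; Dube $2,486,300; Lindqvist $1,077,800. Sum = $5,476,750.
Difference $5,476,700 − $5,476,750 = −$50 applied to largest allocation (Dube): Dube becomes $2,486,250.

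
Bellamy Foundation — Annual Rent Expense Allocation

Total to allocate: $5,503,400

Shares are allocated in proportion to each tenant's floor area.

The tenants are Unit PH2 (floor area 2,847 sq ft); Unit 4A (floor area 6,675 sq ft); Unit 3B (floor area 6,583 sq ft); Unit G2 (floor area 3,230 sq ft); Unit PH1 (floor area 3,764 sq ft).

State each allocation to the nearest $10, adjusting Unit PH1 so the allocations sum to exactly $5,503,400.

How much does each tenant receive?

Total floor area = 23,099.
Raw shares: Unit PH2 2,847/23,099 × $5,503,400 = 678,305.55; Unit 4A 6,675/23,099 × $5,503,400 = 1,590,337.03; Unit 3B 6,583/23,099 × $5,503,400 = 1,568,417.78; Unit G2 3,230/23,099 × $5,503,400 = 769,556.34; Unit PH1 3,764/23,099 × $5,503,400 = 896,783.31.
At nearest $10: Unit PH2 $678,310; Unit 4A $1,590,340; Unit 3B $1,568,420; Unit G2 $769,560; Unit PH1 $896,780. Sum = $5,503,410.
Difference $5,503,400 − $5,503,410 = −$10 applied to Unit PH1: Unit PH1 becomes $896,770.

Unit PH2: $678,310; Unit 4A: $1,590,340; Unit 3B: $1,568,420; Unit G2: $769,560; Unit PH1: $896,770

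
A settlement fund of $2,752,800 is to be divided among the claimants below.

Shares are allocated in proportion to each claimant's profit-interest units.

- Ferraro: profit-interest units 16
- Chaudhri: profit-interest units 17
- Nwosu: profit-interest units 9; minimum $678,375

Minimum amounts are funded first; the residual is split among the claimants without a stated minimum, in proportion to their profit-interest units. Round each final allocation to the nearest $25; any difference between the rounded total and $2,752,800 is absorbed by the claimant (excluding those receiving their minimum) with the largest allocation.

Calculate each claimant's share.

Ferraro: $1,005,775 · Chaudhri: $1,068,650 · Nwosu: $678,375

Minimums first: Nwosu $678,375. Balance $2,074,425.
Balance split over remaining profit-interest units 33: Ferraro 1,005,781.82 → $1,005,775; Chaudhri 1,068,643.18 → $1,068,650.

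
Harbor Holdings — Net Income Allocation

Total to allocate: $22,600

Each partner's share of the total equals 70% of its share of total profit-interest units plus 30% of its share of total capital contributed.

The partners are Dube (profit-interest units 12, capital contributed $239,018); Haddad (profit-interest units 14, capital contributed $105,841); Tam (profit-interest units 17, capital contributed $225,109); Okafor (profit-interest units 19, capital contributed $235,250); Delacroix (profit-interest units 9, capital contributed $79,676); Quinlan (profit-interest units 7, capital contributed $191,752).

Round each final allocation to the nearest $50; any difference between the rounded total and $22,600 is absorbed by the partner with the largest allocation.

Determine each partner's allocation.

Totals — profit-interest units 78, capital contributed 1,076,646.
Composite weights (70% profit-interest units + 30% capital contributed): Dube 0.1743; Haddad 0.1551; Tam 0.2153; Okafor 0.2361; Delacroix 0.1030; Quinlan 0.1163.
Raw shares: Dube 3,939.02; Haddad 3,506.00; Tam 4,865.54; Okafor 5,335.04; Delacroix 2,327.13; Quinlan 2,627.27.
After rounding ($50): Dube $3,950; Haddad $3,500; Tam $4,850; Okafor $5,350; Delacroix $2,350; Quinlan $2,650. Sum = $22,650.
Difference $22,600 − $22,650 = −$50 applied to largest allocation (Okafor): Okafor becomes $5,300.

Dube: $3,950 · Haddad: $3,500 · Tam: $4,850 · Okafor: $5,300 · Delacroix: $2,350 · Quinlan: $2,650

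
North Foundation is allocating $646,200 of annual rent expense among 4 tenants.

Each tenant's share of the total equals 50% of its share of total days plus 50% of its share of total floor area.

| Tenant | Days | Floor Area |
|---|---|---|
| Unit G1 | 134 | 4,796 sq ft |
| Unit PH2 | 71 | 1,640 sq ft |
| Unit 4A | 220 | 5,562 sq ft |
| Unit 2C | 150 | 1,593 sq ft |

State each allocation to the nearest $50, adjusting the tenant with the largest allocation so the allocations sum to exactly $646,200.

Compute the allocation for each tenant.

Days total 575; floor area total 13,591.
Composite weights (50% days + 50% floor area): Unit G1 0.2930; Unit PH2 0.1221; Unit 4A 0.3959; Unit 2C 0.1890.
Proportional shares: Unit G1 189,312.06; Unit PH2 78,883.69; Unit 4A 255,846.77; Unit 2C 122,157.48.
At nearest $50: Unit G1 $189,300; Unit PH2 $78,900; Unit 4A $255,850; Unit 2C $122,150. Sum = $646,200.
Sum already equals the total — no adjustment.

Unit G1: $189,300 · Unit PH2: $78,900 · Unit 4A: $255,850 · Unit 2C: $122,150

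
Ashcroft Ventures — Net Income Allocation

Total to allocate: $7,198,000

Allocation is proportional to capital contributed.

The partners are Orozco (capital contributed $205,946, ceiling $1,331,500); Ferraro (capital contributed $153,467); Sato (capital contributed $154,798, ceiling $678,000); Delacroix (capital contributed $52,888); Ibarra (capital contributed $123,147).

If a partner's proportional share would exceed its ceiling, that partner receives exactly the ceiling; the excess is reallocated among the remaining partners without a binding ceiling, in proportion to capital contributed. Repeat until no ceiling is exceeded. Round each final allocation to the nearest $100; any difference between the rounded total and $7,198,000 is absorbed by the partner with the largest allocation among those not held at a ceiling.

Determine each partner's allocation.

Orozco: $1,331,500; Ferraro: $2,416,600; Sato: $678,000; Delacroix: $832,800; Ibarra: $1,939,100

Capital contributed total: 690,246.
Pro-rata shares before constraints: Orozco 2,147,639.11; Ferraro 1,600,379.38; Sato 1,614,259.27; Delacroix 551,524.85; Ibarra 1,284,197.38.
Held at cap: Orozco ($1,331,500), Sato ($678,000); balance $5,188,500 reallocated over remaining capital contributed 329,502.
Shares after redistribution: Ferraro 2,416,566.61 → $2,416,600; Delacroix 832,800.37 → $832,800; Ibarra 1,939,133.02 → $1,939,100.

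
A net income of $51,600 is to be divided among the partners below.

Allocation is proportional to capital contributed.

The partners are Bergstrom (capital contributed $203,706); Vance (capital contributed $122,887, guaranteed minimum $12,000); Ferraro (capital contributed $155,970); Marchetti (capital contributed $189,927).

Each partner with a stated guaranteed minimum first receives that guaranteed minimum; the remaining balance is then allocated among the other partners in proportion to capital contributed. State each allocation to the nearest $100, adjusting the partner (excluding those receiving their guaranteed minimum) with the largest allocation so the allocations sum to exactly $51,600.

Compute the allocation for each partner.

Bergstrom: $14,700; Vance: $12,000; Ferraro: $11,200; Marchetti: $13,700

Fund the minimums — Vance $12,000. Balance $39,600.
Balance split over remaining capital contributed 549,603: Bergstrom 14,677.43 → $14,700; Ferraro 11,237.95 → $11,200; Marchetti 13,684.62 → $13,700.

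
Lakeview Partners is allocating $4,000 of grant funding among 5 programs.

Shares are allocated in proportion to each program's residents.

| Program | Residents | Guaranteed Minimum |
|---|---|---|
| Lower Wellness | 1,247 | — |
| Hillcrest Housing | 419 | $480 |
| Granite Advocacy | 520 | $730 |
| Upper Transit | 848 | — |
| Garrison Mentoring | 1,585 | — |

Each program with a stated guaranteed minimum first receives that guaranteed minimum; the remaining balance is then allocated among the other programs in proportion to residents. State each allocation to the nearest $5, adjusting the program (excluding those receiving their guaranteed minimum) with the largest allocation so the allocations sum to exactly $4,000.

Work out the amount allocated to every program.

Minimums first: Hillcrest Housing $480; Granite Advocacy $730. Remaining pool $2,790.
Remaining pool split over remaining residents 3,680: Lower Wellness 945.42 → $945; Upper Transit 642.91 → $645; Garrison Mentoring 1,201.67 → $1,200.

Lower Wellness: $945; Hillcrest Housing: $480; Granite Advocacy: $730; Upper Transit: $645; Garrison Mentoring: $1,200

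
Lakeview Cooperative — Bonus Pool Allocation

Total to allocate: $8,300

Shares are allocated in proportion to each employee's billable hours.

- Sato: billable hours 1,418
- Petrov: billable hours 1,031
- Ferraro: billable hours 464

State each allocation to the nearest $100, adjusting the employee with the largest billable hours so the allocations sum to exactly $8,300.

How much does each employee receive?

Sato: $4,100; Petrov: $2,900; Ferraro: $1,300

Total billable hours = 1,418 + 1,031 + 464 = 2,913.
Proportional shares: Sato 4,040.30; Petrov 2,937.62; Ferraro 1,322.07.
After rounding ($100): Sato $4,000; Petrov $2,900; Ferraro $1,300. Sum = $8,200.
Difference $8,300 − $8,200 = +$100 applied to largest billable hours (Sato): Sato becomes $4,100.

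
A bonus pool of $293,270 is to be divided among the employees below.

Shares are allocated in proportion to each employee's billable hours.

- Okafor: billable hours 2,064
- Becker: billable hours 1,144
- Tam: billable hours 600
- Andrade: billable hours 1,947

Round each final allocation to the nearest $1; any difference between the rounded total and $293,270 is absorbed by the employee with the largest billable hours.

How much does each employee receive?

Sum of billable hours: 2,064 + 1,144 + 600 + 1,947 = 5,755.
Proportional shares: Okafor 105,179.72; Becker 58,297.29; Tam 30,575.4996; Andrade 99,217.496.
At nearest $1: Okafor $105,180; Becker $58,297; Tam $30,575; Andrade $99,217. Sum = $293,269.
Difference $293,270 − $293,269 = +$1 applied to largest billable hours (Okafor): Okafor becomes $105,181.

Okafor: $105,181 · Becker: $58,297 · Tam: $30,575 · Andrade: $99,217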